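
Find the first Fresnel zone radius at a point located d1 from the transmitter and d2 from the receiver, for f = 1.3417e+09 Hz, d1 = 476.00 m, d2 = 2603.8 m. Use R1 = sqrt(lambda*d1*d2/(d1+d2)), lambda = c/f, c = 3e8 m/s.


lambda = c / f = 3.0000e+08 / 1.3417e+09 = 0.2235969 m
R1 = sqrt(0.2235969 * 476.00 * 2603.8 / (476.00 + 2603.8)) = 9.486 m

9.486 m


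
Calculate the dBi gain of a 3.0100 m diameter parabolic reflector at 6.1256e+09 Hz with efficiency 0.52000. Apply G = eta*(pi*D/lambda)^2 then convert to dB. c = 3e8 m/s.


lambda = c / f = 3.0000e+08 / 6.1256e+09 = 0.04897479 m
G_linear = 0.52000 * (pi * 3.0100 / 0.04897479)^2 = 19386.12
G_dBi = 10 * log10(19386.12) = 42.87 dBi

42.87 dBi


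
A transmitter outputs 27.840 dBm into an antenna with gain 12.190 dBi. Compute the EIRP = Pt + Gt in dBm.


EIRP = Pt + Gt = 27.840 + 12.190 = 40.03 dBm

40.03 dBm


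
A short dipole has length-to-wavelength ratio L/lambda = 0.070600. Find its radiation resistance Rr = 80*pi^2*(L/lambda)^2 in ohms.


Rr = 80 * pi^2 * (0.070600)^2 = 80 * 9.869604 * 4.984360e-03 = 3.935 ohm

3.935 ohm


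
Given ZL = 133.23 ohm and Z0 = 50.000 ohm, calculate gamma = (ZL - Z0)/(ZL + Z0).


gamma = (133.23 - 50.000) / (133.23 + 50.000) = 0.4542

0.4542


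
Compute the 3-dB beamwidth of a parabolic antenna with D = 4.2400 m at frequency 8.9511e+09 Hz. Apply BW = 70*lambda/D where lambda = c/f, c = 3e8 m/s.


lambda = c / f = 3.0000e+08 / 8.9511e+09 = 0.03351543 m
BW = 70 * 0.03351543 / 4.2400 = 0.5533 deg

0.5533 deg


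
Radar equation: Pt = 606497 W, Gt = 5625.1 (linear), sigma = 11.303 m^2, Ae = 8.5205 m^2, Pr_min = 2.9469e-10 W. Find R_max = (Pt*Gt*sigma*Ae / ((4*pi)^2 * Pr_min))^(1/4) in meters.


R^4 = 606497*5625.1*11.303*8.5205 / ((4*pi)^2 * 2.9469e-10) = 7.060453e+18
R_max = 7.060453e+18^0.25 = 51548 m

51548 m


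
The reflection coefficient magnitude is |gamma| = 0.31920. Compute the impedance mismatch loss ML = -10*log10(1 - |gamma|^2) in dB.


ML = -10 * log10(1 - 0.31920^2) = -10 * log10(0.89811136) = 0.4667 dB

0.4667 dB


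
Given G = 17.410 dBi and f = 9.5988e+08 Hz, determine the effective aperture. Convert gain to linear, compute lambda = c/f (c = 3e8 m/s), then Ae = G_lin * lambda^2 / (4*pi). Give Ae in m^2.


lambda = c / f = 3.0000e+08 / 9.5988e+08 = 0.3125391 m
G_linear = 10^(17.410/10) = 55.08077
Ae = G_linear * lambda^2 / (4*pi) = 55.08077 * 0.3125391^2 / (4*pi) = 0.4282 m^2

0.4282 m^2


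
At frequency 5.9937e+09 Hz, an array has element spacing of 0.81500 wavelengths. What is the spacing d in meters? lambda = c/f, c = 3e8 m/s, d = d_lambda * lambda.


lambda = c / f = 3.0000e+08 / 5.9937e+09 = 0.05005256 m
d = 0.81500 * 0.05005256 = 0.04079 m

0.04079 m


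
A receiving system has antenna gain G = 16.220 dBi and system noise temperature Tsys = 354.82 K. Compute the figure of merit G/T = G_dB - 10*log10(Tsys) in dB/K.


G/T = 16.220 - 10*log10(354.82) = 16.220 - 25.50008 = -9.280 dB/K

-9.280 dB/K


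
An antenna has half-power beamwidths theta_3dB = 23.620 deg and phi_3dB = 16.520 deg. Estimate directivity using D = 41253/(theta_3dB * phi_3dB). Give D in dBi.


D_linear = 41253 / (23.620 * 16.520) = 105.7221
D_dBi = 10 * log10(105.7221) = 20.24 dBi

20.24 dBi


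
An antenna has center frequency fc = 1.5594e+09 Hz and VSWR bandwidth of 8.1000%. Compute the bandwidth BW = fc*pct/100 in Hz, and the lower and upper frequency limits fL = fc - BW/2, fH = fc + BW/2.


BW = 1.5594e+09 * 8.1000/100 = 1.263114e+08 Hz
fL = 1.5594e+09 - 1.263114e+08/2 = 1.496e+09 Hz
fH = 1.5594e+09 + 1.263114e+08/2 = 1.623e+09 Hz

BW=1.263e+08 Hz, fL=1.496e+09 Hz, fH=1.623e+09 Hz


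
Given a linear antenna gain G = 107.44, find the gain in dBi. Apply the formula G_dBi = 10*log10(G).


G_dBi = 10 * log10(107.44) = 20.31 dBi

20.31 dBi


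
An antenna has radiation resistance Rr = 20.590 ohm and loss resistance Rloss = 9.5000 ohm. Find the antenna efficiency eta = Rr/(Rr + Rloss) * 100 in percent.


eta = 20.590 / (20.590 + 9.5000) * 100 = 68.43%

68.43%


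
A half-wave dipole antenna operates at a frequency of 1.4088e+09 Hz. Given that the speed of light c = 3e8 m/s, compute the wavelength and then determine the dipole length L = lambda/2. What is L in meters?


lambda = c / f = 3.0000e+08 / 1.4088e+09 = 0.2129472 m
L = lambda / 2 = 0.2129472 / 2 = 0.1065 m

0.1065 m


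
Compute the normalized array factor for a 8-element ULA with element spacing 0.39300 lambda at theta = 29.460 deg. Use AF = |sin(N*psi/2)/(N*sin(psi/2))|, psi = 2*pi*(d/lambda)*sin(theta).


psi = 2*pi*0.39300*sin(29.460 deg) = 1.214437 rad
AF = |sin(8*1.214437/2) / (8*sin(1.214437/2))| = 0.2168

0.2168


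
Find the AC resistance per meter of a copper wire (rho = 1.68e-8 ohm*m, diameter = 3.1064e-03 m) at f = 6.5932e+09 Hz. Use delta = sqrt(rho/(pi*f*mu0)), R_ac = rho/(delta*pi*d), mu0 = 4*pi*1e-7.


delta = sqrt(1.68e-8 / (pi * 6.5932e+09 * 4*pi*1e-7)) = 8.033904e-07 m
R_ac = 1.68e-8 / (8.033904e-07 * pi * 3.1064e-03) = 2.143 ohm/m

2.143 ohm/m


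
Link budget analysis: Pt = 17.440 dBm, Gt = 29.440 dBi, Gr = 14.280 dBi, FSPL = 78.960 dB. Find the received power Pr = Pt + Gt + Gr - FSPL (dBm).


Pr = 17.440 + 29.440 + 14.280 - 78.960 = -17.80 dBm

-17.80 dBm


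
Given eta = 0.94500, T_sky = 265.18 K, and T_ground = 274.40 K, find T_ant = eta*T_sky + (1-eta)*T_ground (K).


T_ant = 0.94500 * 265.18 + (1 - 0.94500) * 274.40 = 265.7 K

265.7 K


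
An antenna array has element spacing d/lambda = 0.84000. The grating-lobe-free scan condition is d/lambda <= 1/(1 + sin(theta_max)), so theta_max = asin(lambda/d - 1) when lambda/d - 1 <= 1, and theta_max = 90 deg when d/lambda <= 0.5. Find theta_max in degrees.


lambda/d - 1 = 1/0.84000 - 1 = 0.1904762
theta_max = asin(0.1904762) = 10.98 deg

10.98 deg


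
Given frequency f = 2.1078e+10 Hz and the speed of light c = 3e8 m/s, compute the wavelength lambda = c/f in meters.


lambda = c / f = 3.0000e+08 / 2.1078e+10 = 0.01423 m

0.01423 m


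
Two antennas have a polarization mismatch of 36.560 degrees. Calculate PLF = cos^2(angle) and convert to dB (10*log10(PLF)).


PLF_linear = cos^2(36.560 deg) = 0.6451841
PLF_dB = 10 * log10(0.6451841) = -1.903 dB

-1.903 dB


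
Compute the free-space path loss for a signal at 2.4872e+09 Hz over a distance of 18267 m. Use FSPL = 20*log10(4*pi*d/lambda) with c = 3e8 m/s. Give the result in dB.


lambda = c / f = 3.0000e+08 / 2.4872e+09 = 0.1206176 m
FSPL = 20 * log10(4*pi*18267/0.1206176) = 125.6 dB

125.6 dB


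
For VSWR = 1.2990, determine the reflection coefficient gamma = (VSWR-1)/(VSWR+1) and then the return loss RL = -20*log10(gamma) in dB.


gamma = (1.2990 - 1) / (1.2990 + 1) = 0.1300565
RL = -20 * log10(0.1300565) = 17.72 dB

17.72 dB


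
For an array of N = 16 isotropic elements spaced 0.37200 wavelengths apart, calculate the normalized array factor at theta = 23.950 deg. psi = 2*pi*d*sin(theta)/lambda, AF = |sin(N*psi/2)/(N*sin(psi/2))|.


psi = 2*pi*0.37200*sin(23.950 deg) = 0.9488201 rad
AF = |sin(16*0.9488201/2) / (16*sin(0.9488201/2))| = 0.1321

0.1321


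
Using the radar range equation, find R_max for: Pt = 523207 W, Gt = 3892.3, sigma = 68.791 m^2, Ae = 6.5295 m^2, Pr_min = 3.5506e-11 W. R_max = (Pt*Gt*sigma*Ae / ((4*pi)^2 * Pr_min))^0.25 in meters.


R^4 = 523207*3892.3*68.791*6.5295 / ((4*pi)^2 * 3.5506e-11) = 1.631436e+20
R_max = 1.631436e+20^0.25 = 113017 m

113017 m


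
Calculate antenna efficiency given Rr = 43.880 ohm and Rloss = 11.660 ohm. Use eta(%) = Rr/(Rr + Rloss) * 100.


eta = 43.880 / (43.880 + 11.660) * 100 = 79.01%

79.01%


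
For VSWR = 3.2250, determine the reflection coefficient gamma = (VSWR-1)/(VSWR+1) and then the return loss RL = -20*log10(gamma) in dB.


gamma = (3.2250 - 1) / (3.2250 + 1) = 0.5266272
RL = -20 * log10(0.5266272) = 5.570 dB

5.570 dB


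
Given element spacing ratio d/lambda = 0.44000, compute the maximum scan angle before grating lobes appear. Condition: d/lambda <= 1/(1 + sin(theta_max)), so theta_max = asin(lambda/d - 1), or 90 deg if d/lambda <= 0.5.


lambda/d - 1 = 1/0.44000 - 1 = 1.272727 >= 1
d/lambda <= 0.5, so the array can scan to endfire without grating lobes: theta_max = 90 deg

90 deg


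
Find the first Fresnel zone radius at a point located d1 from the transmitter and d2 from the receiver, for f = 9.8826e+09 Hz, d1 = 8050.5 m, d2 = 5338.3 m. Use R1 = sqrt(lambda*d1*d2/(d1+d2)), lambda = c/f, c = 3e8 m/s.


lambda = c / f = 3.0000e+08 / 9.8826e+09 = 0.03035638 m
R1 = sqrt(0.03035638 * 8050.5 * 5338.3 / (8050.5 + 5338.3)) = 9.871 m

9.871 m


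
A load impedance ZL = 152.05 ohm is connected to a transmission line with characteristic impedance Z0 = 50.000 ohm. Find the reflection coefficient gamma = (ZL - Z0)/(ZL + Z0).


gamma = (152.05 - 50.000) / (152.05 + 50.000) = 0.5051

0.5051


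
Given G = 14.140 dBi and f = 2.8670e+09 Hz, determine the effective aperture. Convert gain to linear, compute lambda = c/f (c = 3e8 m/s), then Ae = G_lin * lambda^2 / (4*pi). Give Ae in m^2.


lambda = c / f = 3.0000e+08 / 2.8670e+09 = 0.1046390 m
G_linear = 10^(14.140/10) = 25.94179
Ae = G_linear * lambda^2 / (4*pi) = 25.94179 * 0.1046390^2 / (4*pi) = 0.02260 m^2

0.02260 m^2


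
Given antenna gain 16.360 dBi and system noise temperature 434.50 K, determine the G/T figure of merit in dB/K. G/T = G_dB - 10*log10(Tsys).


G/T = 16.360 - 10*log10(434.50) = 16.360 - 26.37990 = -10.02 dB/K

-10.02 dB/K


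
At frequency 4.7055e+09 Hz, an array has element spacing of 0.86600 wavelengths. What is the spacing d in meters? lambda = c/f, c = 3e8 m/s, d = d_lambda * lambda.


lambda = c / f = 3.0000e+08 / 4.7055e+09 = 0.06375518 m
d = 0.86600 * 0.06375518 = 0.05521 m

0.05521 m


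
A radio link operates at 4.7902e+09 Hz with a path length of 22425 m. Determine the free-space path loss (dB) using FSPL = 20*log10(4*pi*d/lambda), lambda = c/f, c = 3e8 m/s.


lambda = c / f = 3.0000e+08 / 4.7902e+09 = 0.06262787 m
FSPL = 20 * log10(4*pi*22425/0.06262787) = 133.1 dB

133.1 dB


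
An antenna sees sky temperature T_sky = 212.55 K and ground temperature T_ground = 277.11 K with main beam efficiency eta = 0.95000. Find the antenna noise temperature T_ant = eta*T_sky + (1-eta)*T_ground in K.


T_ant = 0.95000 * 212.55 + (1 - 0.95000) * 277.11 = 215.8 K

215.8 K


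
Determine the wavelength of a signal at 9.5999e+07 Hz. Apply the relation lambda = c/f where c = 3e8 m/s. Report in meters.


lambda = c / f = 3.0000e+08 / 9.5999e+07 = 3.125 m

3.125 m


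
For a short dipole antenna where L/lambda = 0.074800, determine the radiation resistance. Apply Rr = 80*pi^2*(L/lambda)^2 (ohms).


Rr = 80 * pi^2 * (0.074800)^2 = 80 * 9.869604 * 5.595040e-03 = 4.418 ohm

4.418 ohm


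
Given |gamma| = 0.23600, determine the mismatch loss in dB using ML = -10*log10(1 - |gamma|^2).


ML = -10 * log10(1 - 0.23600^2) = -10 * log10(0.944304) = 0.2489 dB

0.2489 dB


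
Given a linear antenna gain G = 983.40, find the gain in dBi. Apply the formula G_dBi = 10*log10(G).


G_dBi = 10 * log10(983.40) = 29.93 dBi

29.93 dBi


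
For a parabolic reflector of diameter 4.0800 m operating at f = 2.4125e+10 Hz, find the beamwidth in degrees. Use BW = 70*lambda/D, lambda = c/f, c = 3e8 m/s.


lambda = c / f = 3.0000e+08 / 2.4125e+10 = 0.01243523 m
BW = 70 * 0.01243523 / 4.0800 = 0.2133 deg

0.2133 deg


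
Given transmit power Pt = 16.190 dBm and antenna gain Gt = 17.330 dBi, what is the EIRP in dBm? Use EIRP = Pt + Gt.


EIRP = Pt + Gt = 16.190 + 17.330 = 33.52 dBm

33.52 dBm


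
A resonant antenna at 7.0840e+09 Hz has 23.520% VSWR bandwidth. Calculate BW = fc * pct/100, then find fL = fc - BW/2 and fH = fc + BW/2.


BW = 7.0840e+09 * 23.520/100 = 1.666157e+09 Hz
fL = 7.0840e+09 - 1.666157e+09/2 = 6.251e+09 Hz
fH = 7.0840e+09 + 1.666157e+09/2 = 7.917e+09 Hz

BW=1.666e+09 Hz, fL=6.251e+09 Hz, fH=7.917e+09 Hz


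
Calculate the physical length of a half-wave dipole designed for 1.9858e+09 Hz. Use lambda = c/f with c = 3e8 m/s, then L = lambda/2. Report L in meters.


lambda = c / f = 3.0000e+08 / 1.9858e+09 = 0.1510726 m
L = lambda / 2 = 0.1510726 / 2 = 0.07554 m

0.07554 m


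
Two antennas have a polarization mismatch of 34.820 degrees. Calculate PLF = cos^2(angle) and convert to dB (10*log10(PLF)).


PLF_linear = cos^2(34.820 deg) = 0.6739588
PLF_dB = 10 * log10(0.6739588) = -1.714 dB

-1.714 dB


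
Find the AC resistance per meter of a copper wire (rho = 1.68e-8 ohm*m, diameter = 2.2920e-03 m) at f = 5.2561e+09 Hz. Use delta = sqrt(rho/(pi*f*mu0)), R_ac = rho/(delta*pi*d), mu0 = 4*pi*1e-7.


delta = sqrt(1.68e-8 / (pi * 5.2561e+09 * 4*pi*1e-7)) = 8.997937e-07 m
R_ac = 1.68e-8 / (8.997937e-07 * pi * 2.2920e-03) = 2.593 ohm/m

2.593 ohm/m


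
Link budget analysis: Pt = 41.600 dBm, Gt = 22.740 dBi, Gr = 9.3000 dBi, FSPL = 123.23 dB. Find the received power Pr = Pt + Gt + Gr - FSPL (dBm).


Pr = 41.600 + 22.740 + 9.3000 - 123.23 = -49.59 dBm

-49.59 dBm


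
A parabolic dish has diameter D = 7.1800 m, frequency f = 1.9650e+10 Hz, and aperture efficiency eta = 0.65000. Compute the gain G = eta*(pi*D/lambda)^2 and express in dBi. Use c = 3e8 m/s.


lambda = c / f = 3.0000e+08 / 1.9650e+10 = 0.01526718 m
G_linear = 0.65000 * (pi * 7.1800 / 0.01526718)^2 = 1.418876e+06
G_dBi = 10 * log10(1.418876e+06) = 61.52 dBi

61.52 dBi


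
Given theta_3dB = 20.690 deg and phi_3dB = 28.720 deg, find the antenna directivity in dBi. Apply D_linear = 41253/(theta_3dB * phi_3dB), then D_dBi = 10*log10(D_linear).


D_linear = 41253 / (20.690 * 28.720) = 69.42416
D_dBi = 10 * log10(69.42416) = 18.42 dBi

18.42 dBi


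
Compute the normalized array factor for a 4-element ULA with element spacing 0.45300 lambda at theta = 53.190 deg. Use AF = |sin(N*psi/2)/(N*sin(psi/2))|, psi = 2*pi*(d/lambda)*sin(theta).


psi = 2*pi*0.45300*sin(53.190 deg) = 2.278810 rad
AF = |sin(4*2.278810/2) / (4*sin(2.278810/2))| = 0.2719

0.2719


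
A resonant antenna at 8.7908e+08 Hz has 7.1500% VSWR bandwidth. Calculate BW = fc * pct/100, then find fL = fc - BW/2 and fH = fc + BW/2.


BW = 8.7908e+08 * 7.1500/100 = 6.285422e+07 Hz
fL = 8.7908e+08 - 6.285422e+07/2 = 8.477e+08 Hz
fH = 8.7908e+08 + 6.285422e+07/2 = 9.105e+08 Hz

BW=6.285e+07 Hz, fL=8.477e+08 Hz, fH=9.105e+08 Hz


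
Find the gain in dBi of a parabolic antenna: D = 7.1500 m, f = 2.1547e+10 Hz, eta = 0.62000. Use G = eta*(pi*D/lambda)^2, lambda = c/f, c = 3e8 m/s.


lambda = c / f = 3.0000e+08 / 2.1547e+10 = 0.01392305 m
G_linear = 0.62000 * (pi * 7.1500 / 0.01392305)^2 = 1.613744e+06
G_dBi = 10 * log10(1.613744e+06) = 62.08 dBi

62.08 dBi


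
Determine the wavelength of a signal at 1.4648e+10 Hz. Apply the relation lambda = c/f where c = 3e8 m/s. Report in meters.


lambda = c / f = 3.0000e+08 / 1.4648e+10 = 0.02048 m

0.02048 m


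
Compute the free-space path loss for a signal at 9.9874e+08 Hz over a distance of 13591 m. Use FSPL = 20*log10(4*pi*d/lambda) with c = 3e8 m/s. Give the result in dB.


lambda = c / f = 3.0000e+08 / 9.9874e+08 = 0.3003785 m
FSPL = 20 * log10(4*pi*13591/0.3003785) = 115.1 dB

115.1 dB


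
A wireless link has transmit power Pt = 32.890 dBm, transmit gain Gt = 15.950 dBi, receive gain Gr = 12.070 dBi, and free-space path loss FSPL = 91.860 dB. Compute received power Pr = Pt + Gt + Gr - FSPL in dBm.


Pr = 32.890 + 15.950 + 12.070 - 91.860 = -30.95 dBm

-30.95 dBm


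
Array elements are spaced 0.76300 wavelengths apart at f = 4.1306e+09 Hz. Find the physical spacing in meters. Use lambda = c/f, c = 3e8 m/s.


lambda = c / f = 3.0000e+08 / 4.1306e+09 = 0.07262867 m
d = 0.76300 * 0.07262867 = 0.05542 m

0.05542 m


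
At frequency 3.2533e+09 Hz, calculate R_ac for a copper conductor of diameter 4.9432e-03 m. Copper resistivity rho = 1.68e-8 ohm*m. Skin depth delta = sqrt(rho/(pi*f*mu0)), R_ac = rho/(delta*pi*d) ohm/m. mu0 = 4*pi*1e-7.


delta = sqrt(1.68e-8 / (pi * 3.2533e+09 * 4*pi*1e-7)) = 1.143702e-06 m
R_ac = 1.68e-8 / (1.143702e-06 * pi * 4.9432e-03) = 0.9459 ohm/m

0.9459 ohm/m


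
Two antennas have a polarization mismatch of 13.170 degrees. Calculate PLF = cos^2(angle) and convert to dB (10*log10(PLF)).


PLF_linear = cos^2(13.170 deg) = 0.9480884
PLF_dB = 10 * log10(0.9480884) = -0.2315 dB

-0.2315 dB


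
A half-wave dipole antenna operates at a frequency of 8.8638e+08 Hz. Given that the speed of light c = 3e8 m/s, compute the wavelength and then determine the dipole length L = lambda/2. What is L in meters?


lambda = c / f = 3.0000e+08 / 8.8638e+08 = 0.3384553 m
L = lambda / 2 = 0.3384553 / 2 = 0.1692 m

0.1692 m


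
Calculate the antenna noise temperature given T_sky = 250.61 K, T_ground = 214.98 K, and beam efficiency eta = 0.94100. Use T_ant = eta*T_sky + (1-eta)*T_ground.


T_ant = 0.94100 * 250.61 + (1 - 0.94100) * 214.98 = 248.5 K

248.5 K


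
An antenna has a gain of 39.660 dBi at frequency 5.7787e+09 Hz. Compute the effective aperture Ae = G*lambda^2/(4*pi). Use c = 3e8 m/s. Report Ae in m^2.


lambda = c / f = 3.0000e+08 / 5.7787e+09 = 0.05191479 m
G_linear = 10^(39.660/10) = 9246.982
Ae = G_linear * lambda^2 / (4*pi) = 9246.982 * 0.05191479^2 / (4*pi) = 1.983 m^2

1.983 m^2


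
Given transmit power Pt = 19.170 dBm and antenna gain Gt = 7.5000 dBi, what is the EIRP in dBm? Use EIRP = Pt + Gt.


EIRP = Pt + Gt = 19.170 + 7.5000 = 26.67 dBm

26.67 dBm


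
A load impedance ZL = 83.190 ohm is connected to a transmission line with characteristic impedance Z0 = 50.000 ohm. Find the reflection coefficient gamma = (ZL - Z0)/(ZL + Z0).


gamma = (83.190 - 50.000) / (83.190 + 50.000) = 0.2492

0.2492


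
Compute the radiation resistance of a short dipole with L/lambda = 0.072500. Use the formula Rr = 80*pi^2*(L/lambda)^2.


Rr = 80 * pi^2 * (0.072500)^2 = 80 * 9.869604 * 5.256250e-03 = 4.150 ohm

4.150 ohm


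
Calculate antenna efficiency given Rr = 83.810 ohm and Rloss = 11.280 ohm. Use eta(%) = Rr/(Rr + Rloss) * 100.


eta = 83.810 / (83.810 + 11.280) * 100 = 88.14%

88.14%


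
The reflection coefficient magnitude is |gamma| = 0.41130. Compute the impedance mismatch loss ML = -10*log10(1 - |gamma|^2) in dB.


ML = -10 * log10(1 - 0.41130^2) = -10 * log10(0.83083231) = 0.8049 dB

0.8049 dB


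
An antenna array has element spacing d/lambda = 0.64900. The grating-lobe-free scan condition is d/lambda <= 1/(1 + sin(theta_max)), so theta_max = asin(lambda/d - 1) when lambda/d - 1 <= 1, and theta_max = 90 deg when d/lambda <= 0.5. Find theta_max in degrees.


lambda/d - 1 = 1/0.64900 - 1 = 0.5408320
theta_max = asin(0.5408320) = 32.74 deg

32.74 deg


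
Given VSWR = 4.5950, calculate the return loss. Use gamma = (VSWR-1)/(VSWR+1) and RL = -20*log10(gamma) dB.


gamma = (4.5950 - 1) / (4.5950 + 1) = 0.6425380
RL = -20 * log10(0.6425380) = 3.842 dB

3.842 dB


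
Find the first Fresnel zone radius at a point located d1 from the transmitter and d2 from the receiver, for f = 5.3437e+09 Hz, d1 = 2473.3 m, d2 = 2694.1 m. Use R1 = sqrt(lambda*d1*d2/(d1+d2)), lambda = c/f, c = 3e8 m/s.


lambda = c / f = 3.0000e+08 / 5.3437e+09 = 0.05614088 m
R1 = sqrt(0.05614088 * 2473.3 * 2694.1 / (2473.3 + 2694.1)) = 8.508 m

8.508 m


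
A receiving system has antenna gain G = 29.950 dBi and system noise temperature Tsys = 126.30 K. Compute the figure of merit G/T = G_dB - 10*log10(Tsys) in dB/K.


G/T = 29.950 - 10*log10(126.30) = 29.950 - 21.01403 = 8.936 dB/K

8.936 dB/K


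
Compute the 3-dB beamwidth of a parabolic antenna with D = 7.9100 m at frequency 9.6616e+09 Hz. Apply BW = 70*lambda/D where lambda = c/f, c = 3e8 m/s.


lambda = c / f = 3.0000e+08 / 9.6616e+09 = 0.03105076 m
BW = 70 * 0.03105076 / 7.9100 = 0.2748 deg

0.2748 deg


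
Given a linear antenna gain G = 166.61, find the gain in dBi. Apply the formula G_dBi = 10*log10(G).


G_dBi = 10 * log10(166.61) = 22.22 dBi

22.22 dBi


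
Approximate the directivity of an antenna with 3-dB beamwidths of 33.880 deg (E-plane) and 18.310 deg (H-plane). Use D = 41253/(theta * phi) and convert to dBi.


D_linear = 41253 / (33.880 * 18.310) = 66.50033
D_dBi = 10 * log10(66.50033) = 18.23 dBi

18.23 dBi


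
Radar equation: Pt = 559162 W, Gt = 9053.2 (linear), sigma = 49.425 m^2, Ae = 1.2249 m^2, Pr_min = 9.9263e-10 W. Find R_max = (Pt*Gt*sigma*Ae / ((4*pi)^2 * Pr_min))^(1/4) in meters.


R^4 = 559162*9053.2*49.425*1.2249 / ((4*pi)^2 * 9.9263e-10) = 1.955149e+18
R_max = 1.955149e+18^0.25 = 37393 m

37393 m


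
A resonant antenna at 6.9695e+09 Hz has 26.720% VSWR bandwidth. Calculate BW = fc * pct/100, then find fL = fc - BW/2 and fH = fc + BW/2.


BW = 6.9695e+09 * 26.720/100 = 1.862250e+09 Hz
fL = 6.9695e+09 - 1.862250e+09/2 = 6.038e+09 Hz
fH = 6.9695e+09 + 1.862250e+09/2 = 7.901e+09 Hz

BW=1.862e+09 Hz, fL=6.038e+09 Hz, fH=7.901e+09 Hz


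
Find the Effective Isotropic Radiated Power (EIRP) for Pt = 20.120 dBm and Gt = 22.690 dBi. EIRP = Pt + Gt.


EIRP = Pt + Gt = 20.120 + 22.690 = 42.81 dBm

42.81 dBm


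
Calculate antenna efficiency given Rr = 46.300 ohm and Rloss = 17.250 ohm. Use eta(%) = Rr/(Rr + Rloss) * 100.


eta = 46.300 / (46.300 + 17.250) * 100 = 72.86%

72.86%


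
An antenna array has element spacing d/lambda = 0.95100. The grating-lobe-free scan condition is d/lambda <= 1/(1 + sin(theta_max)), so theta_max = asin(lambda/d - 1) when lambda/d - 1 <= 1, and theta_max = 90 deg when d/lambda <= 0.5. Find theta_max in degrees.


lambda/d - 1 = 1/0.95100 - 1 = 0.05152471
theta_max = asin(0.05152471) = 2.953 deg

2.953 deg


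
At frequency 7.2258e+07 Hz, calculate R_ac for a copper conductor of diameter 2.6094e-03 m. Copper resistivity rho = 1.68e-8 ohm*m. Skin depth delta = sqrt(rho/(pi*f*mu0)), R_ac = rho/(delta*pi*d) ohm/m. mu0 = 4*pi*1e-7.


delta = sqrt(1.68e-8 / (pi * 7.2258e+07 * 4*pi*1e-7)) = 7.674177e-06 m
R_ac = 1.68e-8 / (7.674177e-06 * pi * 2.6094e-03) = 0.2670 ohm/m

0.2670 ohm/m


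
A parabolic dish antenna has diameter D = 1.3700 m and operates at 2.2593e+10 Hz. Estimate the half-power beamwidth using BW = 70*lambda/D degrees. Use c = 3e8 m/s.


lambda = c / f = 3.0000e+08 / 2.2593e+10 = 0.01327845 m
BW = 70 * 0.01327845 / 1.3700 = 0.6785 deg

0.6785 deg


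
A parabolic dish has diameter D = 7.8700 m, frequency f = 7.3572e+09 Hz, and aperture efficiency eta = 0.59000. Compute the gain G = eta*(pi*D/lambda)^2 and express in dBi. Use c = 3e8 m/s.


lambda = c / f = 3.0000e+08 / 7.3572e+09 = 0.04077638 m
G_linear = 0.59000 * (pi * 7.8700 / 0.04077638)^2 = 216912.2
G_dBi = 10 * log10(216912.2) = 53.36 dBi

53.36 dBi


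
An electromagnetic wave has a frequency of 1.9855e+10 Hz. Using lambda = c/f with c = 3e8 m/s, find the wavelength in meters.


lambda = c / f = 3.0000e+08 / 1.9855e+10 = 0.01511 m

0.01511 m


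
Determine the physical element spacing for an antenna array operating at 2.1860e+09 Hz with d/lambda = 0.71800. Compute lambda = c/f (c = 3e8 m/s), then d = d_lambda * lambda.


lambda = c / f = 3.0000e+08 / 2.1860e+09 = 0.1372370 m
d = 0.71800 * 0.1372370 = 0.09854 m

0.09854 m


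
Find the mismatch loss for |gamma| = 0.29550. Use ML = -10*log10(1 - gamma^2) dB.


ML = -10 * log10(1 - 0.29550^2) = -10 * log10(0.91267975) = 0.3968 dB

0.3968 dB


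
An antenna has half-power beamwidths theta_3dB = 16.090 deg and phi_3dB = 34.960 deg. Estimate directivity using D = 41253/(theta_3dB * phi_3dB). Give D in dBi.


D_linear = 41253 / (16.090 * 34.960) = 73.33783
D_dBi = 10 * log10(73.33783) = 18.65 dBi

18.65 dBi


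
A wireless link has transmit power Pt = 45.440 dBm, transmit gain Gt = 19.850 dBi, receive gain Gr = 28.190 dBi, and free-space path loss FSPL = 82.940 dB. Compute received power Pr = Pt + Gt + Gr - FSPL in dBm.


Pr = 45.440 + 19.850 + 28.190 - 82.940 = 10.54 dBm

10.54 dBm


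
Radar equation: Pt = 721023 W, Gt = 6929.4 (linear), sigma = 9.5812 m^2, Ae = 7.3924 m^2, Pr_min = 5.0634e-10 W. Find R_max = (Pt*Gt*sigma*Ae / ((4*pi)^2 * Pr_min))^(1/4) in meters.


R^4 = 721023*6929.4*9.5812*7.3924 / ((4*pi)^2 * 5.0634e-10) = 4.425763e+18
R_max = 4.425763e+18^0.25 = 45867 m

45867 m


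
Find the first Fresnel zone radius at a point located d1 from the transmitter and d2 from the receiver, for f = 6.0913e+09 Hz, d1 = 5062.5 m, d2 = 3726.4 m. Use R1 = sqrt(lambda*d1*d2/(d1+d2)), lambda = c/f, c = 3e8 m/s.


lambda = c / f = 3.0000e+08 / 6.0913e+09 = 0.04925057 m
R1 = sqrt(0.04925057 * 5062.5 * 3726.4 / (5062.5 + 3726.4)) = 10.28 m

10.28 m


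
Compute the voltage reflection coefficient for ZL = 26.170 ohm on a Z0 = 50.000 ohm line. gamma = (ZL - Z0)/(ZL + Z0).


gamma = (26.170 - 50.000) / (26.170 + 50.000) = -0.3129

-0.3129


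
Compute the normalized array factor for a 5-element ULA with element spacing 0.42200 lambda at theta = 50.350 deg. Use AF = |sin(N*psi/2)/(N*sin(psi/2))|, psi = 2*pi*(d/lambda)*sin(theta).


psi = 2*pi*0.42200*sin(50.350 deg) = 2.041543 rad
AF = |sin(5*2.041543/2) / (5*sin(2.041543/2))| = 0.2169

0.2169


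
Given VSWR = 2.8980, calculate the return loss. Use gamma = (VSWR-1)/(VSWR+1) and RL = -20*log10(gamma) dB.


gamma = (2.8980 - 1) / (2.8980 + 1) = 0.4869164
RL = -20 * log10(0.4869164) = 6.251 dB

6.251 dB


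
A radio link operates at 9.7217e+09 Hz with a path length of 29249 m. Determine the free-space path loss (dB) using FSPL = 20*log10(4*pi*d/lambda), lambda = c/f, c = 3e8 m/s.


lambda = c / f = 3.0000e+08 / 9.7217e+09 = 0.03085880 m
FSPL = 20 * log10(4*pi*29249/0.03085880) = 141.5 dB

141.5 dB


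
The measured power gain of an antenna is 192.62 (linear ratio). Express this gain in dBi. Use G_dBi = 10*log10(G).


G_dBi = 10 * log10(192.62) = 22.85 dBi

22.85 dBi


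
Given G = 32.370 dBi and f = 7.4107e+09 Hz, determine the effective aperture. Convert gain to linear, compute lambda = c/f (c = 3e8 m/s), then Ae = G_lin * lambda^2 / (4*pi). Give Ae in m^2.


lambda = c / f = 3.0000e+08 / 7.4107e+09 = 0.04048201 m
G_linear = 10^(32.370/10) = 1725.838
Ae = G_linear * lambda^2 / (4*pi) = 1725.838 * 0.04048201^2 / (4*pi) = 0.2251 m^2

0.2251 m^2


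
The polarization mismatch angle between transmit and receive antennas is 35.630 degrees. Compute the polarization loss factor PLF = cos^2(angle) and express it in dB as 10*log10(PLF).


PLF_linear = cos^2(35.630 deg) = 0.6606371
PLF_dB = 10 * log10(0.6606371) = -1.800 dB

-1.800 dB


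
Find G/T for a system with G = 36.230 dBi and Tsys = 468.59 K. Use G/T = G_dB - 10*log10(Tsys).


G/T = 36.230 - 10*log10(468.59) = 36.230 - 26.70793 = 9.522 dB/K

9.522 dB/K


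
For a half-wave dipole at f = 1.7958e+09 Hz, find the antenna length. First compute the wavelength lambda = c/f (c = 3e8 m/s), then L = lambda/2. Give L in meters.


lambda = c / f = 3.0000e+08 / 1.7958e+09 = 0.1670565 m
L = lambda / 2 = 0.1670565 / 2 = 0.08353 m

0.08353 m


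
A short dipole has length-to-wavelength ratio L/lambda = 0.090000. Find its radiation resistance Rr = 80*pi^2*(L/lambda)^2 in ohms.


Rr = 80 * pi^2 * (0.090000)^2 = 80 * 9.869604 * 8.100000e-03 = 6.396 ohm

6.396 ohm


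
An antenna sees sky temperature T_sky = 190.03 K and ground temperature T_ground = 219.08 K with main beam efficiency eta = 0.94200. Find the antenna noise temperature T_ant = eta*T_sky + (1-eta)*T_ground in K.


T_ant = 0.94200 * 190.03 + (1 - 0.94200) * 219.08 = 191.7 K

191.7 K


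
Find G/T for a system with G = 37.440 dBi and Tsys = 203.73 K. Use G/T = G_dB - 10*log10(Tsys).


G/T = 37.440 - 10*log10(203.73) = 37.440 - 23.09055 = 14.35 dB/K

14.35 dB/K


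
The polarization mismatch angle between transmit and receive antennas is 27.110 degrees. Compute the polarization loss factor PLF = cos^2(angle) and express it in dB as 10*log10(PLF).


PLF_linear = cos^2(27.110 deg) = 0.7923373
PLF_dB = 10 * log10(0.7923373) = -1.011 dB

-1.011 dB


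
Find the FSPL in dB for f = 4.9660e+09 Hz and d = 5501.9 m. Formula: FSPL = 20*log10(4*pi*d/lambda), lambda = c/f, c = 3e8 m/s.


lambda = c / f = 3.0000e+08 / 4.9660e+09 = 0.06041079 m
FSPL = 20 * log10(4*pi*5501.9/0.06041079) = 121.2 dB

121.2 dB


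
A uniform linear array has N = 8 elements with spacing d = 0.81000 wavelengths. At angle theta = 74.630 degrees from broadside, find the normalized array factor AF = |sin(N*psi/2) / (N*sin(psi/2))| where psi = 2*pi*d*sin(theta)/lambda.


psi = 2*pi*0.81000*sin(74.630 deg) = 4.907355 rad
AF = |sin(8*4.907355/2) / (8*sin(4.907355/2))| = 0.1384

0.1384


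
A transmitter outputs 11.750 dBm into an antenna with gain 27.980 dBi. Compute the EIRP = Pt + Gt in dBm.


EIRP = Pt + Gt = 11.750 + 27.980 = 39.73 dBm

39.73 dBm


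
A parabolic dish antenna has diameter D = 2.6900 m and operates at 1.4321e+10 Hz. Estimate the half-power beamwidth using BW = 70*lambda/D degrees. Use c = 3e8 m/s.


lambda = c / f = 3.0000e+08 / 1.4321e+10 = 0.02094826 m
BW = 70 * 0.02094826 / 2.6900 = 0.5451 deg

0.5451 deg


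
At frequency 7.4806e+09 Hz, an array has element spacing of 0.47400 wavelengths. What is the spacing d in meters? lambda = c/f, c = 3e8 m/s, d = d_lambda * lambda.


lambda = c / f = 3.0000e+08 / 7.4806e+09 = 0.04010373 m
d = 0.47400 * 0.04010373 = 0.01901 m

0.01901 m


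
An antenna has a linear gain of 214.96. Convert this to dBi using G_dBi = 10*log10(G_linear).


G_dBi = 10 * log10(214.96) = 23.32 dBi

23.32 dBi


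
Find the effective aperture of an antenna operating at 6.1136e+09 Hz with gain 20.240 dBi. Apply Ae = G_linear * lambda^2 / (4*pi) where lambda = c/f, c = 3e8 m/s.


lambda = c / f = 3.0000e+08 / 6.1136e+09 = 0.04907092 m
G_linear = 10^(20.240/10) = 105.6818
Ae = G_linear * lambda^2 / (4*pi) = 105.6818 * 0.04907092^2 / (4*pi) = 0.02025 m^2

0.02025 m^2


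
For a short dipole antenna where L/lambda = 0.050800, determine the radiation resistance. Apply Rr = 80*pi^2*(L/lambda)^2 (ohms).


Rr = 80 * pi^2 * (0.050800)^2 = 80 * 9.869604 * 2.580640e-03 = 2.038 ohm

2.038 ohm


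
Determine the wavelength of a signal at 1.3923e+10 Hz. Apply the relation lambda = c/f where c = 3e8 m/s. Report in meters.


lambda = c / f = 3.0000e+08 / 1.3923e+10 = 0.02155 m

0.02155 m


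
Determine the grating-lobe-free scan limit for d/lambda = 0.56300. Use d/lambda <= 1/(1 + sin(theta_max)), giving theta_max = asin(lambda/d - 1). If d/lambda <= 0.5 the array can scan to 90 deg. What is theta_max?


lambda/d - 1 = 1/0.56300 - 1 = 0.7761989
theta_max = asin(0.7761989) = 50.91 deg

50.91 deg


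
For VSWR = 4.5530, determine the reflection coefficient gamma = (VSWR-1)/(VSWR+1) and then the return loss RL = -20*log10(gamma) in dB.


gamma = (4.5530 - 1) / (4.5530 + 1) = 0.6398343
RL = -20 * log10(0.6398343) = 3.879 dB

3.879 dB


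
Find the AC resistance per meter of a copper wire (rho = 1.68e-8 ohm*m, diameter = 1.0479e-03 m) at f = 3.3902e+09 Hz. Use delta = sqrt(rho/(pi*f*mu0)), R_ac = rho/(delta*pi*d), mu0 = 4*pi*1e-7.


delta = sqrt(1.68e-8 / (pi * 3.3902e+09 * 4*pi*1e-7)) = 1.120372e-06 m
R_ac = 1.68e-8 / (1.120372e-06 * pi * 1.0479e-03) = 4.555 ohm/m

4.555 ohm/m


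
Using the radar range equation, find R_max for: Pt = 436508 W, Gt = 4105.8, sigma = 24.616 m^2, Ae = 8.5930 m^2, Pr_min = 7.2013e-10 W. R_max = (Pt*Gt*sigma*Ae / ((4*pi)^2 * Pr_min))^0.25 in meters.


R^4 = 436508*4105.8*24.616*8.5930 / ((4*pi)^2 * 7.2013e-10) = 3.333663e+18
R_max = 3.333663e+18^0.25 = 42730 m

42730 m


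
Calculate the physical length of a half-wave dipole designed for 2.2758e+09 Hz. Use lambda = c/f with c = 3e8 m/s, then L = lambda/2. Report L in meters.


lambda = c / f = 3.0000e+08 / 2.2758e+09 = 0.1318218 m
L = lambda / 2 = 0.1318218 / 2 = 0.06591 m

0.06591 m


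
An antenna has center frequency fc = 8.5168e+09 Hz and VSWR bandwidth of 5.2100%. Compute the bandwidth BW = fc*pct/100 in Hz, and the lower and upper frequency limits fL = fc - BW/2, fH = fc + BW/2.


BW = 8.5168e+09 * 5.2100/100 = 4.437253e+08 Hz
fL = 8.5168e+09 - 4.437253e+08/2 = 8.295e+09 Hz
fH = 8.5168e+09 + 4.437253e+08/2 = 8.739e+09 Hz

BW=4.437e+08 Hz, fL=8.295e+09 Hz, fH=8.739e+09 Hz


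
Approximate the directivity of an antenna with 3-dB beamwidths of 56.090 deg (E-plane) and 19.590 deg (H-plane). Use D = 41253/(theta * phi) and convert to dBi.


D_linear = 41253 / (56.090 * 19.590) = 37.54358
D_dBi = 10 * log10(37.54358) = 15.75 dBi

15.75 dBi


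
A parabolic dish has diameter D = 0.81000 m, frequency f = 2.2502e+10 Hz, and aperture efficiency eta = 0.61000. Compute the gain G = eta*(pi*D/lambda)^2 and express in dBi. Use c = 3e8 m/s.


lambda = c / f = 3.0000e+08 / 2.2502e+10 = 0.01333215 m
G_linear = 0.61000 * (pi * 0.81000 / 0.01333215)^2 = 22222.82
G_dBi = 10 * log10(22222.82) = 43.47 dBi

43.47 dBi


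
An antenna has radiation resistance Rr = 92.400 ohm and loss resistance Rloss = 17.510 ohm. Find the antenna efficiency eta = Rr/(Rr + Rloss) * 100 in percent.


eta = 92.400 / (92.400 + 17.510) * 100 = 84.07%

84.07%


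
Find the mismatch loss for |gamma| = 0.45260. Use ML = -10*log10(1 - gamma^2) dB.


ML = -10 * log10(1 - 0.45260^2) = -10 * log10(0.79515324) = 0.9955 dB

0.9955 dB


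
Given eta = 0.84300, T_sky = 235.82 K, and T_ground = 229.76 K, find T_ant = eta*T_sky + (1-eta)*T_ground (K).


T_ant = 0.84300 * 235.82 + (1 - 0.84300) * 229.76 = 234.9 K

234.9 K


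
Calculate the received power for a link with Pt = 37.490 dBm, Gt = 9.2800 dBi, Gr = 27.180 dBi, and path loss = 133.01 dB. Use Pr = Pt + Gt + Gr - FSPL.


Pr = 37.490 + 9.2800 + 27.180 - 133.01 = -59.06 dBm

-59.06 dBm


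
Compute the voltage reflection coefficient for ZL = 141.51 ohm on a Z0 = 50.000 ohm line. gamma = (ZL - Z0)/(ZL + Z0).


gamma = (141.51 - 50.000) / (141.51 + 50.000) = 0.4778

0.4778


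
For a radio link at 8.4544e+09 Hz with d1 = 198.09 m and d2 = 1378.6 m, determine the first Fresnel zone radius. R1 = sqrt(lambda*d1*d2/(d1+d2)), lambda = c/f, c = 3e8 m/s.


lambda = c / f = 3.0000e+08 / 8.4544e+09 = 0.03548448 m
R1 = sqrt(0.03548448 * 198.09 * 1378.6 / (198.09 + 1378.6)) = 2.479 m

2.479 m


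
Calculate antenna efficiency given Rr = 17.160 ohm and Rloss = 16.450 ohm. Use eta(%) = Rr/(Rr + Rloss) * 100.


eta = 17.160 / (17.160 + 16.450) * 100 = 51.06%

51.06%


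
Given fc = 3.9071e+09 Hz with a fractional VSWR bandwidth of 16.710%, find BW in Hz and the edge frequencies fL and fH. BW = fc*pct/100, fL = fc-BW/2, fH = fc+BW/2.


BW = 3.9071e+09 * 16.710/100 = 6.528764e+08 Hz
fL = 3.9071e+09 - 6.528764e+08/2 = 3.581e+09 Hz
fH = 3.9071e+09 + 6.528764e+08/2 = 4.234e+09 Hz

BW=6.529e+08 Hz, fL=3.581e+09 Hz, fH=4.234e+09 Hz


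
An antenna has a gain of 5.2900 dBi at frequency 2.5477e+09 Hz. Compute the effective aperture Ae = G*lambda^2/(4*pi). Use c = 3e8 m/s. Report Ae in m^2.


lambda = c / f = 3.0000e+08 / 2.5477e+09 = 0.1177533 m
G_linear = 10^(5.2900/10) = 3.380648
Ae = G_linear * lambda^2 / (4*pi) = 3.380648 * 0.1177533^2 / (4*pi) = 3.730e-03 m^2

3.730e-03 m^2


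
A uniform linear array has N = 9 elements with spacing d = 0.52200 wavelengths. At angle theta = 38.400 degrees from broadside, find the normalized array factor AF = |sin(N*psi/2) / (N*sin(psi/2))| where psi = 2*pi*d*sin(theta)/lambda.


psi = 2*pi*0.52200*sin(38.400 deg) = 2.037255 rad
AF = |sin(9*2.037255/2) / (9*sin(2.037255/2))| = 0.03319

0.03319


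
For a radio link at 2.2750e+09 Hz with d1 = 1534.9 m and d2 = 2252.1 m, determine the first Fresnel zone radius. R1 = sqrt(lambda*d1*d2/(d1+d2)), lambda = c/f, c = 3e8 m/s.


lambda = c / f = 3.0000e+08 / 2.2750e+09 = 0.1318681 m
R1 = sqrt(0.1318681 * 1534.9 * 2252.1 / (1534.9 + 2252.1)) = 10.97 m

10.97 m


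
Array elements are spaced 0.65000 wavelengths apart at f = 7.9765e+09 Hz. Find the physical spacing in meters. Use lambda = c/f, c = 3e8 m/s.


lambda = c / f = 3.0000e+08 / 7.9765e+09 = 0.03761048 m
d = 0.65000 * 0.03761048 = 0.02445 m

0.02445 m


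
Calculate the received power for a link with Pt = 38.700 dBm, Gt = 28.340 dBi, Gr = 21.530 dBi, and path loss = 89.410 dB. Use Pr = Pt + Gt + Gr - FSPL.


Pr = 38.700 + 28.340 + 21.530 - 89.410 = -0.84 dBm

-0.84 dBm


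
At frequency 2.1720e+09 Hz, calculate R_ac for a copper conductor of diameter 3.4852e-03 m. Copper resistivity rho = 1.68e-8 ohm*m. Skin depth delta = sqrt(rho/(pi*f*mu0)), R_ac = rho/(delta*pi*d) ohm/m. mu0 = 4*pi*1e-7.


delta = sqrt(1.68e-8 / (pi * 2.1720e+09 * 4*pi*1e-7)) = 1.399732e-06 m
R_ac = 1.68e-8 / (1.399732e-06 * pi * 3.4852e-03) = 1.096 ohm/m

1.096 ohm/m


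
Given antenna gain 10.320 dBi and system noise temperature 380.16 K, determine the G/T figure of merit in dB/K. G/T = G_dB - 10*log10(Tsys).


G/T = 10.320 - 10*log10(380.16) = 10.320 - 25.79966 = -15.48 dB/K

-15.48 dB/K


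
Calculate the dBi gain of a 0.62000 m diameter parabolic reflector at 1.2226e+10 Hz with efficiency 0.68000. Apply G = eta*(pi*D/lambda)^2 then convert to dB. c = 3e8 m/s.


lambda = c / f = 3.0000e+08 / 1.2226e+10 = 0.02453787 m
G_linear = 0.68000 * (pi * 0.62000 / 0.02453787)^2 = 4284.679
G_dBi = 10 * log10(4284.679) = 36.32 dBi

36.32 dBi


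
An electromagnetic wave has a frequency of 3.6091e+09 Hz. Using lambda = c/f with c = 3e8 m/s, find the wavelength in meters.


lambda = c / f = 3.0000e+08 / 3.6091e+09 = 0.08312 m

0.08312 m


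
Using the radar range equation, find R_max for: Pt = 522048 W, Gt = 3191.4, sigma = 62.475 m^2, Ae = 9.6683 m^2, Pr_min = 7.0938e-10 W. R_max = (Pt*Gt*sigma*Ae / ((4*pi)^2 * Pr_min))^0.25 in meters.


R^4 = 522048*3191.4*62.475*9.6683 / ((4*pi)^2 * 7.0938e-10) = 8.983579e+18
R_max = 8.983579e+18^0.25 = 54747 m

54747 m


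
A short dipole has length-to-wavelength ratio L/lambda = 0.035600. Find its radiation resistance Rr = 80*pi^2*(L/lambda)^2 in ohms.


Rr = 80 * pi^2 * (0.035600)^2 = 80 * 9.869604 * 1.267360e-03 = 1.001 ohm

1.001 ohm


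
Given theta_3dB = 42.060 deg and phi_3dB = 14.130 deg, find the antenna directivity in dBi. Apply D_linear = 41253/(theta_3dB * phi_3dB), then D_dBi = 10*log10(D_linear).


D_linear = 41253 / (42.060 * 14.130) = 69.41353
D_dBi = 10 * log10(69.41353) = 18.41 dBi

18.41 dBi


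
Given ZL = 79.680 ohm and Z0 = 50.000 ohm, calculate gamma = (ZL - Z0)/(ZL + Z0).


gamma = (79.680 - 50.000) / (79.680 + 50.000) = 0.2289

0.2289


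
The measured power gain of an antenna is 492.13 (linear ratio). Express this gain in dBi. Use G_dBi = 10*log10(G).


G_dBi = 10 * log10(492.13) = 26.92 dBi

26.92 dBi


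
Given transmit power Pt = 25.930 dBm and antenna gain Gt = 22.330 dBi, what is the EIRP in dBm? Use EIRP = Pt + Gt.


EIRP = Pt + Gt = 25.930 + 22.330 = 48.26 dBm

48.26 dBm


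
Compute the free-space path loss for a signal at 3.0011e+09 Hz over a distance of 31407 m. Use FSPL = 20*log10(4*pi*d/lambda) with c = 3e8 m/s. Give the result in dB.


lambda = c / f = 3.0000e+08 / 3.0011e+09 = 0.09996335 m
FSPL = 20 * log10(4*pi*31407/0.09996335) = 131.9 dB

131.9 dB


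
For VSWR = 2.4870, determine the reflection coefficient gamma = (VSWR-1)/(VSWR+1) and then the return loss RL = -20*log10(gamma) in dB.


gamma = (2.4870 - 1) / (2.4870 + 1) = 0.4264411
RL = -20 * log10(0.4264411) = 7.403 dB

7.403 dB


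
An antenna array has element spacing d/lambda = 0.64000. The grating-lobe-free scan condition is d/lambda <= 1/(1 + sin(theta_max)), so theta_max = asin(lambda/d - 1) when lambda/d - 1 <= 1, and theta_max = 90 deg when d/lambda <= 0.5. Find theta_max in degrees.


lambda/d - 1 = 1/0.64000 - 1 = 0.5625000
theta_max = asin(0.5625000) = 34.23 deg

34.23 deg


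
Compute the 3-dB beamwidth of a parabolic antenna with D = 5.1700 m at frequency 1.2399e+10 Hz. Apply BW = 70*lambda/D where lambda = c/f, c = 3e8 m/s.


lambda = c / f = 3.0000e+08 / 1.2399e+10 = 0.02419550 m
BW = 70 * 0.02419550 / 5.1700 = 0.3276 deg

0.3276 deg
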